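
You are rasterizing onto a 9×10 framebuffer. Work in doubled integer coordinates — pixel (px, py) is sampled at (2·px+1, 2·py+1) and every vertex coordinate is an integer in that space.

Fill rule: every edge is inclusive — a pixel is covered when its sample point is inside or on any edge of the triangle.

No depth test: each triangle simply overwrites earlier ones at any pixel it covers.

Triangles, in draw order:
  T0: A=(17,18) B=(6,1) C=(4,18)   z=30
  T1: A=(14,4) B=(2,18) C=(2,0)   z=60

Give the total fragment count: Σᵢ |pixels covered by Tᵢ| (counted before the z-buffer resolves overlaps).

T0:
  2·area = 221  (B↔C swapped to make it positive)
  edge (17, 18)→(4, 18): d=(-13,0) inclusive
  edge (4, 18)→(6, 1): d=(2,-17) inclusive
  edge (6, 1)→(17, 18): d=(11,17) inclusive
    (3,1)@(7, 3): e=[195,21,5] → █
    (4,1)@(9, 3): e=[195,55,-29] → ·
    (3,2)@(7, 5): e=[169,25,27] → █
    (4,2)@(9, 5): e=[169,59,-7] → ·
    (3,3)@(7, 7): e=[143,29,49] → █
    (4,3)@(9, 7): e=[143,63,15] → █
    (5,3)@(11, 7): e=[143,97,-19] → ·
    (3,4)@(7, 9): e=[117,33,71] → █
    (5,4)@(11, 9): e=[117,101,3] → █
    (6,4)@(13, 9): e=[117,135,-31] → ·
    (2,5)@(5, 11): e=[91,3,127] → █
    (6,5)@(13, 11): e=[91,139,-9] → ·
  covered (28 px):
    · · · · · · · · ·
    · · · █ · · · · ·
    · · · █ · · · · ·
    · · · █ █ · · · ·
    · · · █ █ █ · · ·
    · · █ █ █ █ · · ·
    · · █ █ █ █ █ · ·
    · · █ █ █ █ █ █ ·
    · · █ █ █ █ █ █ ·
    · · · · · · · · ·
T1:
  2·area = 216
  edge (14, 4)→(2, 18): d=(-12,14) inclusive
  edge (2, 18)→(2, 0): d=(0,-18) inclusive
  edge (2, 0)→(14, 4): d=(12,4) inclusive
    (1,0)@(3, 1): e=[190,18,8] → █
    (2,0)@(5, 1): e=[162,54,0] → █  [on edge]
    (3,0)@(7, 1): e=[134,90,-8] → ·
    (1,1)@(3, 3): e=[166,18,32] → █
    (3,1)@(7, 3): e=[110,90,16] → █
    (4,1)@(9, 3): e=[82,126,8] → █
    (5,1)@(11, 3): e=[54,162,0] → █  [on edge]
    (6,1)@(13, 3): e=[26,198,-8] → ·
    (1,2)@(3, 5): e=[142,18,56] → █
    (6,2)@(13, 5): e=[2,198,16] → █
    (7,2)@(15, 5): e=[-26,234,8] → ·
    (8,2)@(17, 5): e=[-54,270,0] → ·  [on edge]
  covered (28 px):
    · █ █ · · · · · ·
    · █ █ █ █ █ · · ·
    · █ █ █ █ █ █ · ·
    · █ █ █ █ █ · · ·
    · █ █ █ █ · · · ·
    · █ █ █ · · · · ·
    · █ █ · · · · · ·
    · █ · · · · · · ·
    · · · · · · · · ·
    · · · · · · · · ·

Final: 56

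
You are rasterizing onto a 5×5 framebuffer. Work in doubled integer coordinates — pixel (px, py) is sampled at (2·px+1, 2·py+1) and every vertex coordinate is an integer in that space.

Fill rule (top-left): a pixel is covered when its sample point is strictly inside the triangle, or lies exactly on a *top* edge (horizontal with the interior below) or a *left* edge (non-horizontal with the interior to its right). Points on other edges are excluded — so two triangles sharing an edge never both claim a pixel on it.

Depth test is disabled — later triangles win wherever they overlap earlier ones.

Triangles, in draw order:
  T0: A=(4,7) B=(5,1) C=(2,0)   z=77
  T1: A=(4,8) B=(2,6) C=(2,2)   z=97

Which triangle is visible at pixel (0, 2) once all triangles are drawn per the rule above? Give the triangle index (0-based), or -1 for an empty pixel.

T0:
  2·area = 19  (B↔C swapped to make it positive)
  edge (4, 7)→(2, 0): d=(-2,-7) top-left  bias=+0
  edge (2, 0)→(5, 1): d=(3,1) right/bottom  bias=-1
  edge (5, 1)→(4, 7): d=(-1,6) right/bottom  bias=-1
    (1,0)@(3, 1): e=[5,2,12] → X
    (2,0)@(5, 1): e=[19,0,0] → .  [on edge]
    (1,1)@(3, 3): e=[1,8,10] → X
    (2,1)@(5, 3): e=[15,6,-2] → .
    (1,2)@(3, 5): e=[-3,14,8] → .
  covered (2 px):
    . X . . .
    . X . . .
    . . . . .
    . . . . .
    . . . . .
T1:
  2·area = 8
  edge (4, 8)→(2, 6): d=(-2,-2) top-left  bias=+0
  edge (2, 6)→(2, 2): d=(0,-4) top-left  bias=+0
  edge (2, 2)→(4, 8): d=(2,6) right/bottom  bias=-1
    (0,2)@(1, 5): e=[0,-4,12] → .  [on edge]
    (1,2)@(3, 5): e=[4,4,0] → .  [on edge]
    (1,3)@(3, 7): e=[0,4,4] → X  [on edge]
    (2,3)@(5, 7): e=[4,12,-8] → .
    (1,4)@(3, 9): e=[-4,4,8] → .
    (2,4)@(5, 9): e=[0,12,-4] → .  [on edge]
  covered (1 px):
    . . . . .
    . . . . .
    . . . . .
    . X . . .
    . . . . .

Z-buffer (winner per pixel, '.' = empty):
  . 0 . . .
  . 0 . . .
  . . . . .
  . 1 . . .
  . . . . .

Final: -1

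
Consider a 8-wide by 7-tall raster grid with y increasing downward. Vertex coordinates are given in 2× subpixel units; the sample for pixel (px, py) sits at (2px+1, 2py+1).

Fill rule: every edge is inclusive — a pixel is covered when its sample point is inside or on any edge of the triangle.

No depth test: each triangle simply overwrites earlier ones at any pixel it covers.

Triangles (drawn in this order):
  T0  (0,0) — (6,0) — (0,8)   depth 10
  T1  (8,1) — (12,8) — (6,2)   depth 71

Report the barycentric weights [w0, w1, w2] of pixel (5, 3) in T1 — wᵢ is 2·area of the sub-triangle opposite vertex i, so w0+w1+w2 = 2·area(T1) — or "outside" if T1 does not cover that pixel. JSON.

T0:
  2·area = 48
  edge (0, 0)→(6, 0): d=(6,0) inclusive
  edge (6, 0)→(0, 8): d=(-6,8) inclusive
  edge (0, 8)→(0, 0): d=(0,-8) inclusive
    (0,0)@(1, 1): e=[6,34,8] → #
    (1,0)@(3, 1): e=[6,18,24] → #
    (2,0)@(5, 1): e=[6,2,40] → #
    (3,0)@(7, 1): e=[6,-14,56] → ·
    (0,1)@(1, 3): e=[18,22,8] → #
    (2,1)@(5, 3): e=[18,-10,40] → ·
    (0,2)@(1, 5): e=[30,10,8] → #
    (1,2)@(3, 5): e=[30,-6,24] → ·
    (0,3)@(1, 7): e=[42,-2,8] → ·
  covered (6 px):
    # # # · · · · ·
    # # · · · · · ·
    # · · · · · · ·
    · · · · · · · ·
    · · · · · · · ·
    · · · · · · · ·
    · · · · · · · ·
T1:
  2·area = 18
  edge (8, 1)→(12, 8): d=(4,7) inclusive
  edge (12, 8)→(6, 2): d=(-6,-6) inclusive
  edge (6, 2)→(8, 1): d=(2,-1) inclusive
    (2,0)@(5, 1): e=[21,0,-3] → ·  [on edge]
    (3,1)@(7, 3): e=[15,0,3] → #  [on edge]
    (4,1)@(9, 3): e=[1,12,5] → #
    (5,1)@(11, 3): e=[-13,24,7] → ·
    (3,2)@(7, 5): e=[23,-12,7] → ·
    (4,2)@(9, 5): e=[9,0,9] → #  [on edge]
    (5,2)@(11, 5): e=[-5,12,11] → ·
    (4,3)@(9, 7): e=[17,-12,13] → ·
    (5,3)@(11, 7): e=[3,0,15] → #  [on edge]
    (6,3)@(13, 7): e=[-11,12,17] → ·
    (5,4)@(11, 9): e=[11,-12,19] → ·
    (6,4)@(13, 9): e=[-3,0,21] → ·  [on edge]
    (7,5)@(15, 11): e=[-9,0,27] → ·  [on edge]
  covered (4 px):
    · · · · · · · ·
    · · · # # · · ·
    · · · · # · · ·
    · · · · · # · ·
    · · · · · · · ·
    · · · · · · · ·
    · · · · · · · ·

Final: [0,15,3]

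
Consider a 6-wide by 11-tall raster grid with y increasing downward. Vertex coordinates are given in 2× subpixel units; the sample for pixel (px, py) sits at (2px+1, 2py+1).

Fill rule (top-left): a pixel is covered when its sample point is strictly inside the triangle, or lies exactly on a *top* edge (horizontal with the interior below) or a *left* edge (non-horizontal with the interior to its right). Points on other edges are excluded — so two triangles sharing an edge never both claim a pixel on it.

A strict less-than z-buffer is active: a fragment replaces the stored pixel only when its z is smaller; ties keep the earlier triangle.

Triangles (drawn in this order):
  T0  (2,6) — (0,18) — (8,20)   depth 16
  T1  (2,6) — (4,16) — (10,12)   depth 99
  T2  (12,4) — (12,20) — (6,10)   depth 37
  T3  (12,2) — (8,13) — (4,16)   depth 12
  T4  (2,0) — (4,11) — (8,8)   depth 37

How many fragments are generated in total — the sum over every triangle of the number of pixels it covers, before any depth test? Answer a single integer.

T0:
  2·area = 100  (B↔C swapped to make it positive)
  edge (2, 6)→(8, 20): d=(6,14) right/bottom  bias=-1
  edge (8, 20)→(0, 18): d=(-8,-2) top-left  bias=+0
  edge (0, 18)→(2, 6): d=(2,-12) top-left  bias=+0
    (1,4)@(3, 9): e=[4,78,18] → #
    (2,4)@(5, 9): e=[-24,82,42] → ·
    (1,5)@(3, 11): e=[16,62,22] → #
    (2,5)@(5, 11): e=[-12,66,46] → ·
    (0,6)@(1, 13): e=[56,42,2] → #
    (2,6)@(5, 13): e=[0,50,50] → ·  [on edge]
    (0,7)@(1, 15): e=[68,26,6] → #
    (2,7)@(5, 15): e=[12,34,54] → #
    (3,7)@(7, 15): e=[-16,38,78] → ·
    (0,8)@(1, 17): e=[80,10,10] → #
    (3,8)@(7, 17): e=[-4,22,82] → ·
    (0,9)@(1, 19): e=[92,-6,14] → ·
  covered (12 px):
    · · · · · ·
    · · · · · ·
    · · · · · ·
    · · · · · ·
    · # · · · ·
    · # · · · ·
    # # · · · ·
    # # # · · ·
    # # # · · ·
    · · # # · ·
    · · · · · ·
T1:
  2·area = 68  (B↔C swapped to make it positive)
  edge (2, 6)→(10, 12): d=(8,6) right/bottom  bias=-1
  edge (10, 12)→(4, 16): d=(-6,4) right/bottom  bias=-1
  edge (4, 16)→(2, 6): d=(-2,-10) top-left  bias=+0
    (0,0)@(1, 1): e=[-34,102,0] → ·  [on edge]
    (1,3)@(3, 7): e=[2,58,8] → #
    (2,3)@(5, 7): e=[-10,50,28] → ·
    (1,4)@(3, 9): e=[18,46,4] → #
    (2,4)@(5, 9): e=[6,38,24] → #
    (3,4)@(7, 9): e=[-6,30,44] → ·
    (1,5)@(3, 11): e=[34,34,0] → #  [on edge]
    (3,5)@(7, 11): e=[10,18,40] → #
    (4,5)@(9, 11): e=[-2,10,60] → ·
    (1,6)@(3, 13): e=[50,22,-4] → ·
    (2,6)@(5, 13): e=[38,14,16] → #
    (4,6)@(9, 13): e=[14,-2,56] → ·
    (2,10)@(5, 21): e=[102,-34,0] → ·  [on edge]
  covered (9 px):
    · · · · · ·
    · · · · · ·
    · · · · · ·
    · # · · · ·
    · # # · · ·
    · # # # · ·
    · · # # · ·
    · · # · · ·
    · · · · · ·
    · · · · · ·
    · · · · · ·
T2:
  2·area = 96
  edge (12, 4)→(12, 20): d=(0,16) right/bottom  bias=-1
  edge (12, 20)→(6, 10): d=(-6,-10) top-left  bias=+0
  edge (6, 10)→(12, 4): d=(6,-6) top-left  bias=+0
    (1,2)@(3, 5): e=[144,0,-48] → ·  [on edge]
    (5,2)@(11, 5): e=[16,80,0] → #  [on edge]
    (4,3)@(9, 7): e=[48,48,0] → #  [on edge]
    (3,4)@(7, 9): e=[80,16,0] → #  [on edge]
    (2,5)@(5, 11): e=[112,-16,0] → ·  [on edge]
    (3,5)@(7, 11): e=[80,4,12] → #
    (1,6)@(3, 13): e=[144,-48,0] → ·  [on edge]
    (3,6)@(7, 13): e=[80,-8,24] → ·
    (4,6)@(9, 13): e=[48,12,36] → #
    (0,7)@(1, 15): e=[176,-80,0] → ·  [on edge]
    (4,7)@(9, 15): e=[48,0,48] → #  [on edge]
    (4,8)@(9, 17): e=[48,-12,60] → ·
  covered (14 px):
    · · · · · ·
    · · · · · ·
    · · · · · #
    · · · · # #
    · · · # # #
    · · · # # #
    · · · · # #
    · · · · # #
    · · · · · #
    · · · · · ·
    · · · · · ·
T3:
  2·area = 32
  edge (12, 2)→(8, 13): d=(-4,11) right/bottom  bias=-1
  edge (8, 13)→(4, 16): d=(-4,3) right/bottom  bias=-1
  edge (4, 16)→(12, 2): d=(8,-14) top-left  bias=+0
    (4,4)@(9, 9): e=[5,13,14] → #
    (5,4)@(11, 9): e=[-17,7,42] → ·
    (3,5)@(7, 11): e=[19,11,2] → #
    (4,5)@(9, 11): e=[-3,5,30] → ·
    (3,6)@(7, 13): e=[11,3,18] → #
    (4,6)@(9, 13): e=[-11,-3,46] → ·
    (2,7)@(5, 15): e=[25,1,6] → #
    (3,7)@(7, 15): e=[3,-5,34] → ·
    (2,8)@(5, 17): e=[17,-7,22] → ·
  covered (4 px):
    · · · · · ·
    · · · · · ·
    · · · · · ·
    · · · · · ·
    · · · · # ·
    · · · # · ·
    · · · # · ·
    · · # · · ·
    · · · · · ·
    · · · · · ·
    · · · · · ·
T4:
  2·area = 50  (B↔C swapped to make it positive)
  edge (2, 0)→(8, 8): d=(6,8) right/bottom  bias=-1
  edge (8, 8)→(4, 11): d=(-4,3) right/bottom  bias=-1
  edge (4, 11)→(2, 0): d=(-2,-11) top-left  bias=+0
    (1,1)@(3, 3): e=[10,35,5] → #
    (2,1)@(5, 3): e=[-6,29,27] → ·
    (1,2)@(3, 5): e=[22,27,1] → #
    (2,2)@(5, 5): e=[6,21,23] → #
    (3,2)@(7, 5): e=[-10,15,45] → ·
    (1,3)@(3, 7): e=[34,19,-3] → ·
    (2,3)@(5, 7): e=[18,13,19] → #
    (3,3)@(7, 7): e=[2,7,41] → #
    (4,3)@(9, 7): e=[-14,1,63] → ·
    (2,4)@(5, 9): e=[30,5,15] → #
    (3,4)@(7, 9): e=[14,-1,37] → ·
    (2,5)@(5, 11): e=[42,-3,11] → ·
  covered (6 px):
    · · · · · ·
    · # · · · ·
    · # # · · ·
    · · # # · ·
    · · # · · ·
    · · · · · ·
    · · · · · ·
    · · · · · ·
    · · · · · ·
    · · · · · ·
    · · · · · ·

Final: 45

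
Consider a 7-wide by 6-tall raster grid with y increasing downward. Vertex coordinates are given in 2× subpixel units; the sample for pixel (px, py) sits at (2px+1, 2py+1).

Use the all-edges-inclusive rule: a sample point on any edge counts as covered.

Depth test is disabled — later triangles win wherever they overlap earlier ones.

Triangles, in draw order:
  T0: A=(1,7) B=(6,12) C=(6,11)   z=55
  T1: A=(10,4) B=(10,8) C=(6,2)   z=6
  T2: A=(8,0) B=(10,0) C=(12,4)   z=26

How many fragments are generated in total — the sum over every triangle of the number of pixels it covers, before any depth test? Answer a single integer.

T0:
  2·area = 5  (B↔C swapped to make it positive)
  edge (1, 7)→(6, 11): d=(5,4) inclusive
  edge (6, 11)→(6, 12): d=(0,1) inclusive
  edge (6, 12)→(1, 7): d=(-5,-5) inclusive
    (0,3)@(1, 7): e=[0,5,0] → █  [on edge]
    (1,3)@(3, 7): e=[-8,3,10] → ·
    (0,4)@(1, 9): e=[10,5,-10] → ·
    (1,4)@(3, 9): e=[2,3,0] → █  [on edge]
    (2,4)@(5, 9): e=[-6,1,10] → ·
    (1,5)@(3, 11): e=[12,3,-10] → ·
    (2,5)@(5, 11): e=[4,1,0] → █  [on edge]
    (3,5)@(7, 11): e=[-4,-1,10] → ·
  covered (3 px):
    · · · · · · ·
    · · · · · · ·
    · · · · · · ·
    █ · · · · · ·
    · █ · · · · ·
    · · █ · · · ·
T1:
  2·area = 16
  edge (10, 4)→(10, 8): d=(0,4) inclusive
  edge (10, 8)→(6, 2): d=(-4,-6) inclusive
  edge (6, 2)→(10, 4): d=(4,2) inclusive
    (3,1)@(7, 3): e=[12,2,2] → █
    (4,1)@(9, 3): e=[4,14,-2] → ·
    (3,2)@(7, 5): e=[12,-6,10] → ·
    (4,2)@(9, 5): e=[4,6,6] → █
    (5,2)@(11, 5): e=[-4,18,2] → ·
    (4,3)@(9, 7): e=[4,-2,14] → ·
  covered (2 px):
    · · · · · · ·
    · · · █ · · ·
    · · · · █ · ·
    · · · · · · ·
    · · · · · · ·
    · · · · · · ·
T2:
  2·area = 8
  edge (8, 0)→(10, 0): d=(2,0) inclusive
  edge (10, 0)→(12, 4): d=(2,4) inclusive
  edge (12, 4)→(8, 0): d=(-4,-4) inclusive
    (4,0)@(9, 1): e=[2,6,0] → █  [on edge]
    (5,0)@(11, 1): e=[2,-2,8] → ·
    (4,1)@(9, 3): e=[6,10,-8] → ·
    (5,1)@(11, 3): e=[6,2,0] → █  [on edge]
    (6,1)@(13, 3): e=[6,-6,8] → ·
    (5,2)@(11, 5): e=[10,6,-8] → ·
    (6,2)@(13, 5): e=[10,-2,0] → ·  [on edge]
  covered (2 px):
    · · · · █ · ·
    · · · · · █ ·
    · · · · · · ·
    · · · · · · ·
    · · · · · · ·
    · · · · · · ·

Result: 7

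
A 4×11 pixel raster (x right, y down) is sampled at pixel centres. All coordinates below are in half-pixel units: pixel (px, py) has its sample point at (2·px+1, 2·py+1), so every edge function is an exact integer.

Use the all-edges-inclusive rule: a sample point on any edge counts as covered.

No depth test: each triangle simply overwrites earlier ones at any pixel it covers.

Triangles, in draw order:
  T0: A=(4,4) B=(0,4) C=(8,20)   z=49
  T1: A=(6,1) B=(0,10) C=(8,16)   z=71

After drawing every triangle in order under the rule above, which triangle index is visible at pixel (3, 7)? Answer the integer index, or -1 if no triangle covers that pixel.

T0:
  2·area = 64  (B↔C swapped to make it positive)
  edge (4, 4)→(8, 20): d=(4,16) inclusive
  edge (8, 20)→(0, 4): d=(-8,-16) inclusive
  edge (0, 4)→(4, 4): d=(4,0) inclusive
    (0,2)@(1, 5): e=[52,8,4] → #
    (1,2)@(3, 5): e=[20,40,4] → #
    (2,2)@(5, 5): e=[-12,72,4] → ·
    (0,3)@(1, 7): e=[60,-8,12] → ·
    (1,3)@(3, 7): e=[28,24,12] → #
    (2,3)@(5, 7): e=[-4,56,12] → ·
    (1,4)@(3, 9): e=[36,8,20] → #
    (2,4)@(5, 9): e=[4,40,20] → #
    (3,4)@(7, 9): e=[-28,72,20] → ·
    (1,5)@(3, 11): e=[44,-8,28] → ·
    (2,5)@(5, 11): e=[12,24,28] → #
    (3,5)@(7, 11): e=[-20,56,28] → ·
  covered (8 px):
    · · · ·
    · · · ·
    # # · ·
    · # · ·
    · # # ·
    · · # ·
    · · # ·
    · · · ·
    · · · #
    · · · ·
    · · · ·
T1:
  2·area = 108  (B↔C swapped to make it positive)
  edge (6, 1)→(8, 16): d=(2,15) inclusive
  edge (8, 16)→(0, 10): d=(-8,-6) inclusive
  edge (0, 10)→(6, 1): d=(6,-9) inclusive
    (2,1)@(5, 3): e=[19,86,3] → #
    (3,1)@(7, 3): e=[-11,98,21] → ·
    (2,2)@(5, 5): e=[23,70,15] → #
    (3,2)@(7, 5): e=[-7,82,33] → ·
    (1,3)@(3, 7): e=[57,42,9] → #
    (3,3)@(7, 7): e=[-3,66,45] → ·
    (0,4)@(1, 9): e=[91,14,3] → #
    (3,4)@(7, 9): e=[1,50,57] → #
    (0,5)@(1, 11): e=[95,-2,15] → ·
    (1,5)@(3, 11): e=[65,10,33] → #
    (1,6)@(3, 13): e=[69,-6,45] → ·
    (2,6)@(5, 13): e=[39,6,63] → #
  covered (14 px):
    · · · ·
    · · # ·
    · · # ·
    · # # ·
    # # # #
    · # # #
    · · # #
    · · · #
    · · · ·
    · · · ·
    · · · ·

Z-buffer (winner per pixel, '.' = empty):
  . . . .
  . . 1 .
  0 0 1 .
  . 1 1 .
  1 1 1 1
  . 1 1 1
  . . 1 1
  . . . 1
  . . . 0
  . . . .
  . . . .

Answer: 1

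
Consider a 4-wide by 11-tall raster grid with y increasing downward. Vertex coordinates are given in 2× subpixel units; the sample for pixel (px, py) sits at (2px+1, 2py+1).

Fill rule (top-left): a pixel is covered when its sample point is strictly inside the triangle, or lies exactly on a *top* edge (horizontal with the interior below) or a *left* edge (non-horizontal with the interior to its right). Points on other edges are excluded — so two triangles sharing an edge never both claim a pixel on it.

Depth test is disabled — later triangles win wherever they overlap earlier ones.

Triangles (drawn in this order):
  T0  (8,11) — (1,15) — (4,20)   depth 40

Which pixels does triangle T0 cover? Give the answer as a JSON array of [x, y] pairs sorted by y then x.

T0:
  2·area = 47  (B↔C swapped to make it positive)
  edge (8, 11)→(4, 20): d=(-4,9) right/bottom  bias=-1
  edge (4, 20)→(1, 15): d=(-3,-5) top-left  bias=+0
  edge (1, 15)→(8, 11): d=(7,-4) top-left  bias=+0
    (2,6)@(5, 13): e=[19,26,2] → #
    (3,6)@(7, 13): e=[1,36,10] → #
    (0,7)@(1, 15): e=[47,0,0] → #  [on edge]
    (1,7)@(3, 15): e=[29,10,8] → #
    (3,7)@(7, 15): e=[-7,30,24] → ·
    (0,8)@(1, 17): e=[39,-6,14] → ·
    (1,8)@(3, 17): e=[21,4,22] → #
    (3,8)@(7, 17): e=[-15,24,38] → ·
    (1,9)@(3, 19): e=[13,-2,36] → ·
    (2,9)@(5, 19): e=[-5,8,44] → ·
  covered (7 px):
    · · · ·
    · · · ·
    · · · ·
    · · · ·
    · · · ·
    · · · ·
    · · # #
    # # # ·
    · # # ·
    · · · ·
    · · · ·

Result: [[2,6],[3,6],[0,7],[1,7],[2,7],[1,8],[2,8]]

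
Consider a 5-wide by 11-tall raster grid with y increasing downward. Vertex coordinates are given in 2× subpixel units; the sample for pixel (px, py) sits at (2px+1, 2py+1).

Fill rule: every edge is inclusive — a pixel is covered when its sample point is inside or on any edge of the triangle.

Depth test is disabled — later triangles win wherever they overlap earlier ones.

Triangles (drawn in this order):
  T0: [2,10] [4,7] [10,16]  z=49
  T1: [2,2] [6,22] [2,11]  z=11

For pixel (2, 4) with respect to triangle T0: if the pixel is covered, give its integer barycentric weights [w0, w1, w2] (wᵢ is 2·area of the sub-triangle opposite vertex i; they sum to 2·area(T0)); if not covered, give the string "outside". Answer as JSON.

T0:
  2·area = 36
  edge (2, 10)→(4, 7): d=(2,-3) inclusive
  edge (4, 7)→(10, 16): d=(6,9) inclusive
  edge (10, 16)→(2, 10): d=(-8,-6) inclusive
    (1,4)@(3, 9): e=[1,21,14] → █
    (2,4)@(5, 9): e=[7,3,26] → █
    (3,4)@(7, 9): e=[13,-15,38] → ·
    (1,5)@(3, 11): e=[5,33,-2] → ·
    (2,5)@(5, 11): e=[11,15,10] → █
    (3,5)@(7, 11): e=[17,-3,22] → ·
    (2,6)@(5, 13): e=[15,27,-6] → ·
    (3,6)@(7, 13): e=[21,9,6] → █
    (4,6)@(9, 13): e=[27,-9,18] → ·
    (3,7)@(7, 15): e=[25,21,-10] → ·
    (4,7)@(9, 15): e=[31,3,2] → █
    (4,8)@(9, 17): e=[35,15,-14] → ·
  covered (5 px):
    · · · · ·
    · · · · ·
    · · · · ·
    · · · · ·
    · █ █ · ·
    · · █ · ·
    · · · █ ·
    · · · · █
    · · · · ·
    · · · · ·
    · · · · ·
T1:
  2·area = 36
  edge (2, 2)→(6, 22): d=(4,20) inclusive
  edge (6, 22)→(2, 11): d=(-4,-11) inclusive
  edge (2, 11)→(2, 2): d=(0,-9) inclusive
    (1,3)@(3, 7): e=[0,27,9] → █  [on edge]
    (2,3)@(5, 7): e=[-40,49,27] → ·
    (1,4)@(3, 9): e=[8,19,9] → █
    (2,4)@(5, 9): e=[-32,41,27] → ·
    (1,5)@(3, 11): e=[16,11,9] → █
    (2,5)@(5, 11): e=[-24,33,27] → ·
    (1,6)@(3, 13): e=[24,3,9] → █
    (2,6)@(5, 13): e=[-16,25,27] → ·
    (1,7)@(3, 15): e=[32,-5,9] → ·
    (2,8)@(5, 17): e=[0,9,27] → █  [on edge]
    (3,8)@(7, 17): e=[-40,31,45] → ·
    (2,9)@(5, 19): e=[8,1,27] → █
  covered (6 px):
    · · · · ·
    · · · · ·
    · · · · ·
    · █ · · ·
    · █ · · ·
    · █ · · ·
    · █ · · ·
    · · · · ·
    · · █ · ·
    · · █ · ·
    · · · · ·

Answer: [3,26,7]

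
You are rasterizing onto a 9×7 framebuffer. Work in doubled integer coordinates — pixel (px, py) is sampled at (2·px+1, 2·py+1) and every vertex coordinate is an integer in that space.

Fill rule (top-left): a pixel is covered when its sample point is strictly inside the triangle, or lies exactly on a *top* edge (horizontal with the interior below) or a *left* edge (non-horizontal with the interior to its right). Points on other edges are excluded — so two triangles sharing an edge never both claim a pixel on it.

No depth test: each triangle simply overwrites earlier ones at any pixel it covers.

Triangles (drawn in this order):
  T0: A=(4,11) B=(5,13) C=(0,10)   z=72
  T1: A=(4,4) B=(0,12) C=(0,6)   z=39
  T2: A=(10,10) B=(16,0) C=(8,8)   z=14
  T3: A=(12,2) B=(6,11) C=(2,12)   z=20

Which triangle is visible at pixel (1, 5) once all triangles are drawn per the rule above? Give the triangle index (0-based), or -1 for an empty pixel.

T0:
  2·area = 7
  edge (4, 11)→(5, 13): d=(1,2) right/bottom  bias=-1
  edge (5, 13)→(0, 10): d=(-5,-3) top-left  bias=+0
  edge (0, 10)→(4, 11): d=(4,1) right/bottom  bias=-1
    (0,2)@(1, 5): e=[0,28,-21] → ·  [on edge]
    (1,4)@(3, 9): e=[0,14,-7] → ·  [on edge]
    (1,5)@(3, 11): e=[2,4,1] → #
    (2,5)@(5, 11): e=[-2,10,-1] → ·
    (1,6)@(3, 13): e=[4,-6,9] → ·
    (2,6)@(5, 13): e=[0,0,7] → ·  [on edge]
  covered (1 px):
    · · · · · · · · ·
    · · · · · · · · ·
    · · · · · · · · ·
    · · · · · · · · ·
    · · · · · · · · ·
    · # · · · · · · ·
    · · · · · · · · ·
T1:
  2·area = 24
  edge (4, 4)→(0, 12): d=(-4,8) right/bottom  bias=-1
  edge (0, 12)→(0, 6): d=(0,-6) top-left  bias=+0
  edge (0, 6)→(4, 4): d=(4,-2) top-left  bias=+0
    (1,2)@(3, 5): e=[4,18,2] → #
    (2,2)@(5, 5): e=[-12,30,6] → ·
    (0,3)@(1, 7): e=[12,6,6] → #
    (1,3)@(3, 7): e=[-4,18,10] → ·
    (0,4)@(1, 9): e=[4,6,14] → #
    (1,4)@(3, 9): e=[-12,18,18] → ·
    (0,5)@(1, 11): e=[-4,6,22] → ·
  covered (3 px):
    · · · · · · · · ·
    · · · · · · · · ·
    · # · · · · · · ·
    # · · · · · · · ·
    # · · · · · · · ·
    · · · · · · · · ·
    · · · · · · · · ·
T2:
  2·area = 32  (B↔C swapped to make it positive)
  edge (10, 10)→(8, 8): d=(-2,-2) top-left  bias=+0
  edge (8, 8)→(16, 0): d=(8,-8) top-left  bias=+0
  edge (16, 0)→(10, 10): d=(-6,10) right/bottom  bias=-1
    (0,0)@(1, 1): e=[0,-112,144] → ·  [on edge]
    (7,0)@(15, 1): e=[28,0,4] → #  [on edge]
    (8,0)@(17, 1): e=[32,16,-16] → ·
    (1,1)@(3, 3): e=[0,-80,112] → ·  [on edge]
    (6,1)@(13, 3): e=[20,0,12] → #  [on edge]
    (7,1)@(15, 3): e=[24,16,-8] → ·
    (2,2)@(5, 5): e=[0,-48,80] → ·  [on edge]
    (5,2)@(11, 5): e=[12,0,20] → #  [on edge]
    (6,2)@(13, 5): e=[16,16,0] → ·  [on edge]
    (3,3)@(7, 7): e=[0,-16,48] → ·  [on edge]
    (4,3)@(9, 7): e=[4,0,28] → #  [on edge]
    (6,3)@(13, 7): e=[12,32,-12] → ·
    (3,4)@(7, 9): e=[-4,0,36] → ·  [on edge]
    (4,4)@(9, 9): e=[0,16,16] → #  [on edge]
    (2,5)@(5, 11): e=[-12,0,44] → ·  [on edge]
    (5,5)@(11, 11): e=[0,48,-16] → ·  [on edge]
    (1,6)@(3, 13): e=[-20,0,52] → ·  [on edge]
    (6,6)@(13, 13): e=[0,80,-48] → ·  [on edge]
  covered (6 px):
    · · · · · · · # ·
    · · · · · · # · ·
    · · · · · # · · ·
    · · · · # # · · ·
    · · · · # · · · ·
    · · · · · · · · ·
    · · · · · · · · ·
T3:
  2·area = 30
  edge (12, 2)→(6, 11): d=(-6,9) right/bottom  bias=-1
  edge (6, 11)→(2, 12): d=(-4,1) right/bottom  bias=-1
  edge (2, 12)→(12, 2): d=(10,-10) top-left  bias=+0
    (6,0)@(13, 1): e=[-3,33,0] → ·  [on edge]
    (5,1)@(11, 3): e=[3,27,0] → #  [on edge]
    (6,1)@(13, 3): e=[-15,25,20] → ·
    (4,2)@(9, 5): e=[9,21,0] → #  [on edge]
    (5,2)@(11, 5): e=[-9,19,20] → ·
    (3,3)@(7, 7): e=[15,15,0] → #  [on edge]
    (4,3)@(9, 7): e=[-3,13,20] → ·
    (2,4)@(5, 9): e=[21,9,0] → #  [on edge]
    (4,4)@(9, 9): e=[-15,5,40] → ·
    (1,5)@(3, 11): e=[27,3,0] → #  [on edge]
    (3,5)@(7, 11): e=[-9,-1,40] → ·
    (0,6)@(1, 13): e=[33,-3,0] → ·  [on edge]
  covered (7 px):
    · · · · · · · · ·
    · · · · · # · · ·
    · · · · # · · · ·
    · · · # · · · · ·
    · · # # · · · · ·
    · # # · · · · · ·
    · · · · · · · · ·

Z-buffer (winner per pixel, '.' = empty):
  . . . . . . . 2 .
  . . . . . 3 2 . .
  . 1 . . 3 2 . . .
  1 . . 3 2 2 . . .
  1 . 3 3 2 . . . .
  . 3 3 . . . . . .
  . . . . . . . . .

Answer: 3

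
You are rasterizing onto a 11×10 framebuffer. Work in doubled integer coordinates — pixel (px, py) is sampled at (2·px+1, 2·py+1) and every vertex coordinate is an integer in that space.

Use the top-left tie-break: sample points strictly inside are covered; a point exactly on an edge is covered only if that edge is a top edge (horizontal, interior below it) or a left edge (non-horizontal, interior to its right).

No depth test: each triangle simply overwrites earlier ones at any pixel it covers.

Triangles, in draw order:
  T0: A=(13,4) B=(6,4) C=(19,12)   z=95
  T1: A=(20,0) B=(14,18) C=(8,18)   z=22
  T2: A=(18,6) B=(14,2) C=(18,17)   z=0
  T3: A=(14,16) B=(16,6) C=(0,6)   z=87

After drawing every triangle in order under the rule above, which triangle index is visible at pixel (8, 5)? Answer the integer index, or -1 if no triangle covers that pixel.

T0:
  2·area = 56  (B↔C swapped to make it positive)
  edge (13, 4)→(19, 12): d=(6,8) right/bottom  bias=-1
  edge (19, 12)→(6, 4): d=(-13,-8) top-left  bias=+0
  edge (6, 4)→(13, 4): d=(7,0) top-left  bias=+0
    (4,2)@(9, 5): e=[38,11,7] → X
    (5,2)@(11, 5): e=[22,27,7] → X
    (6,2)@(13, 5): e=[6,43,7] → X
    (7,2)@(15, 5): e=[-10,59,7] → .
    (4,3)@(9, 7): e=[50,-15,21] → .
    (5,3)@(11, 7): e=[34,1,21] → X
    (7,3)@(15, 7): e=[2,33,21] → X
    (8,3)@(17, 7): e=[-14,49,21] → .
    (5,4)@(11, 9): e=[46,-25,35] → .
    (6,4)@(13, 9): e=[30,-9,35] → .
    (7,4)@(15, 9): e=[14,7,35] → X
    (8,4)@(17, 9): e=[-2,23,35] → .
  covered (7 px):
    . . . . . . . . . . .
    . . . . . . . . . . .
    . . . . X X X . . . .
    . . . . . X X X . . .
    . . . . . . . X . . .
    . . . . . . . . . . .
    . . . . . . . . . . .
    . . . . . . . . . . .
    . . . . . . . . . . .
    . . . . . . . . . . .
T1:
  2·area = 108
  edge (20, 0)→(14, 18): d=(-6,18) right/bottom  bias=-1
  edge (14, 18)→(8, 18): d=(-6,0) right/bottom  bias=-1
  edge (8, 18)→(20, 0): d=(12,-18) top-left  bias=+0
    (9,1)@(19, 3): e=[0,90,18] → .  [on edge]
    (8,2)@(17, 5): e=[24,78,6] → X
    (9,2)@(19, 5): e=[-12,78,42] → .
    (8,3)@(17, 7): e=[12,66,30] → X
    (9,3)@(19, 7): e=[-24,66,66] → .
    (7,4)@(15, 9): e=[36,54,18] → X
    (8,4)@(17, 9): e=[0,54,54] → .  [on edge]
    (6,5)@(13, 11): e=[60,42,6] → X
    (8,5)@(17, 11): e=[-12,42,78] → .
    (6,6)@(13, 13): e=[48,30,30] → X
    (8,6)@(17, 13): e=[-24,30,102] → .
    (5,7)@(11, 15): e=[72,18,18] → X
    (7,7)@(15, 15): e=[0,18,90] → .  [on edge]
  covered (12 px):
    . . . . . . . . . . .
    . . . . . . . . . . .
    . . . . . . . . X . .
    . . . . . . . . X . .
    . . . . . . . X . . .
    . . . . . . X X . . .
    . . . . . . X X . . .
    . . . . . X X . . . .
    . . . . X X X . . . .
    . . . . . . . . . . .
T2:
  2·area = 44  (B↔C swapped to make it positive)
  edge (18, 6)→(18, 17): d=(0,11) right/bottom  bias=-1
  edge (18, 17)→(14, 2): d=(-4,-15) top-left  bias=+0
  edge (14, 2)→(18, 6): d=(4,4) right/bottom  bias=-1
    (6,0)@(13, 1): e=[55,-11,0] → .  [on edge]
    (7,1)@(15, 3): e=[33,11,0] → .  [on edge]
    (7,2)@(15, 5): e=[33,3,8] → X
    (8,2)@(17, 5): e=[11,33,0] → .  [on edge]
    (7,3)@(15, 7): e=[33,-5,16] → .
    (8,3)@(17, 7): e=[11,25,8] → X
    (9,3)@(19, 7): e=[-11,55,0] → .  [on edge]
    (8,4)@(17, 9): e=[11,17,16] → X
    (9,4)@(19, 9): e=[-11,47,8] → .
    (10,4)@(21, 9): e=[-33,77,0] → .  [on edge]
    (8,5)@(17, 11): e=[11,9,24] → X
    (9,5)@(19, 11): e=[-11,39,16] → .
  covered (5 px):
    . . . . . . . . . . .
    . . . . . . . . . . .
    . . . . . . . X . . .
    . . . . . . . . X . .
    . . . . . . . . X . .
    . . . . . . . . X . .
    . . . . . . . . X . .
    . . . . . . . . . . .
    . . . . . . . . . . .
    . . . . . . . . . . .
T3:
  2·area = 160  (B↔C swapped to make it positive)
  edge (14, 16)→(0, 6): d=(-14,-10) top-left  bias=+0
  edge (0, 6)→(16, 6): d=(16,0) top-left  bias=+0
  edge (16, 6)→(14, 16): d=(-2,10) right/bottom  bias=-1
    (8,0)@(17, 1): e=[240,-80,0] → .  [on edge]
    (1,3)@(3, 7): e=[16,16,128] → X
    (2,3)@(5, 7): e=[36,16,108] → X
    (3,3)@(7, 7): e=[56,16,88] → X
    (4,3)@(9, 7): e=[76,16,68] → X
    (5,3)@(11, 7): e=[96,16,48] → X
    (6,3)@(13, 7): e=[116,16,28] → X
    (7,3)@(15, 7): e=[136,16,8] → X
    (8,3)@(17, 7): e=[156,16,-12] → .
    (1,4)@(3, 9): e=[-12,48,124] → .
    (2,4)@(5, 9): e=[8,48,104] → X
    (8,4)@(17, 9): e=[128,48,-16] → .
    (3,5)@(7, 11): e=[0,80,80] → X  [on edge]
    (7,5)@(15, 11): e=[80,80,0] → .  [on edge]
  covered (20 px):
    . . . . . . . . . . .
    . . . . . . . . . . .
    . . . . . . . . . . .
    . X X X X X X X . . .
    . . X X X X X X . . .
    . . . X X X X . . . .
    . . . . . X X . . . .
    . . . . . . X . . . .
    . . . . . . . . . . .
    . . . . . . . . . . .

Z-buffer (winner per pixel, '.' = empty):
  . . . . . . . . . . .
  . . . . . . . . . . .
  . . . . 0 0 0 2 1 . .
  . 3 3 3 3 3 3 3 2 . .
  . . 3 3 3 3 3 3 2 . .
  . . . 3 3 3 3 1 2 . .
  . . . . . 3 3 1 2 . .
  . . . . . 1 3 . . . .
  . . . . 1 1 1 . . . .
  . . . . . . . . . . .

Answer: 2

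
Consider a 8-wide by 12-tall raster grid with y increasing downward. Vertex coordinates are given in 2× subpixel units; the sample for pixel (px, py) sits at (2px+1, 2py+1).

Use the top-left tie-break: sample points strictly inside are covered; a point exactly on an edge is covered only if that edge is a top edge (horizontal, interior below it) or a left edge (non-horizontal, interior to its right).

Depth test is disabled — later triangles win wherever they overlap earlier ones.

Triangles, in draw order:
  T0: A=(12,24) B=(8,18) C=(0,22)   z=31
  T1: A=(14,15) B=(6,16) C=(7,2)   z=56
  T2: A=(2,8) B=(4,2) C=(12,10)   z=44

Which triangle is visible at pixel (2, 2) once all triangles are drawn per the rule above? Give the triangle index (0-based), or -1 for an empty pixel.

T0:
  2·area = 64  (B↔C swapped to make it positive)
  edge (12, 24)→(0, 22): d=(-12,-2) top-left  bias=+0
  edge (0, 22)→(8, 18): d=(8,-4) top-left  bias=+0
  edge (8, 18)→(12, 24): d=(4,6) right/bottom  bias=-1
    (3,9)@(7, 19): e=[50,4,10] → X
    (4,9)@(9, 19): e=[54,12,-2] → .
    (1,10)@(3, 21): e=[18,4,42] → X
    (2,10)@(5, 21): e=[22,12,30] → X
    (4,10)@(9, 21): e=[30,28,6] → X
    (5,10)@(11, 21): e=[34,36,-6] → .
    (1,11)@(3, 23): e=[-6,20,50] → .
    (2,11)@(5, 23): e=[-2,28,38] → .
    (3,11)@(7, 23): e=[2,36,26] → X
    (5,11)@(11, 23): e=[10,52,2] → X
    (6,11)@(13, 23): e=[14,60,-10] → .
  covered (8 px):
    . . . . . . . .
    . . . . . . . .
    . . . . . . . .
    . . . . . . . .
    . . . . . . . .
    . . . . . . . .
    . . . . . . . .
    . . . . . . . .
    . . . . . . . .
    . . . X . . . .
    . X X X X . . .
    . . . X X X . .
T1:
  2·area = 111
  edge (14, 15)→(6, 16): d=(-8,1) right/bottom  bias=-1
  edge (6, 16)→(7, 2): d=(1,-14) top-left  bias=+0
  edge (7, 2)→(14, 15): d=(7,13) right/bottom  bias=-1
    (3,1)@(7, 3): e=[103,1,7] → X
    (4,1)@(9, 3): e=[101,29,-19] → .
    (3,2)@(7, 5): e=[87,3,21] → X
    (4,2)@(9, 5): e=[85,31,-5] → .
    (3,3)@(7, 7): e=[71,5,35] → X
    (4,3)@(9, 7): e=[69,33,9] → X
    (5,3)@(11, 7): e=[67,61,-17] → .
    (3,4)@(7, 9): e=[55,7,49] → X
    (5,4)@(11, 9): e=[51,63,-3] → .
    (3,5)@(7, 11): e=[39,9,63] → X
    (5,5)@(11, 11): e=[35,65,11] → X
    (6,5)@(13, 11): e=[33,93,-15] → .
  covered (16 px):
    . . . . . . . .
    . . . X . . . .
    . . . X . . . .
    . . . X X . . .
    . . . X X . . .
    . . . X X X . .
    . . . X X X . .
    . . . X X X X .
    . . . . . . . .
    . . . . . . . .
    . . . . . . . .
    . . . . . . . .
T2:
  2·area = 64
  edge (2, 8)→(4, 2): d=(2,-6) top-left  bias=+0
  edge (4, 2)→(12, 10): d=(8,8) right/bottom  bias=-1
  edge (12, 10)→(2, 8): d=(-10,-2) top-left  bias=+0
    (1,0)@(3, 1): e=[-8,0,72] → .  [on edge]
    (2,1)@(5, 3): e=[8,0,56] → .  [on edge]
    (1,2)@(3, 5): e=[0,32,32] → X  [on edge]
    (2,2)@(5, 5): e=[12,16,36] → X
    (3,2)@(7, 5): e=[24,0,40] → .  [on edge]
    (1,3)@(3, 7): e=[4,48,12] → X
    (3,3)@(7, 7): e=[28,16,20] → X
    (4,3)@(9, 7): e=[40,0,24] → .  [on edge]
    (1,4)@(3, 9): e=[8,64,-8] → .
    (2,4)@(5, 9): e=[20,48,-4] → .
    (3,4)@(7, 9): e=[32,32,0] → X  [on edge]
    (4,4)@(9, 9): e=[44,16,4] → X
    (5,4)@(11, 9): e=[56,0,8] → .  [on edge]
    (0,5)@(1, 11): e=[0,96,-32] → .  [on edge]
    (6,5)@(13, 11): e=[72,0,-8] → .  [on edge]
    (7,6)@(15, 13): e=[88,0,-24] → .  [on edge]
  covered (7 px):
    . . . . . . . .
    . . . . . . . .
    . X X . . . . .
    . X X X . . . .
    . . . X X . . .
    . . . . . . . .
    . . . . . . . .
    . . . . . . . .
    . . . . . . . .
    . . . . . . . .
    . . . . . . . .
    . . . . . . . .

Z-buffer (winner per pixel, '.' = empty):
  . . . . . . . .
  . . . 1 . . . .
  . 2 2 1 . . . .
  . 2 2 2 1 . . .
  . . . 2 2 . . .
  . . . 1 1 1 . .
  . . . 1 1 1 . .
  . . . 1 1 1 1 .
  . . . . . . . .
  . . . 0 . . . .
  . 0 0 0 0 . . .
  . . . 0 0 0 . .

Result: 2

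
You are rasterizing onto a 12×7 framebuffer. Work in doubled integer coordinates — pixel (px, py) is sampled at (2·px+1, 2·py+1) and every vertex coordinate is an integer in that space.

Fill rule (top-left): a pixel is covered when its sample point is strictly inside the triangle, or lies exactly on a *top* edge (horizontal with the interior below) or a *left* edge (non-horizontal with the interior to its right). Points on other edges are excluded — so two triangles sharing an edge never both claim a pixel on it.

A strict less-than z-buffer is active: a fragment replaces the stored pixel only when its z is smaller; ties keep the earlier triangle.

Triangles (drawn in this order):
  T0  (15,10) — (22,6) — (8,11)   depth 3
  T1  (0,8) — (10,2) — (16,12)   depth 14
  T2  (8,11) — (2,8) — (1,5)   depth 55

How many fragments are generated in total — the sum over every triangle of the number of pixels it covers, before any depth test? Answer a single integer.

T0:
  2·area = 21  (B↔C swapped to make it positive)
  edge (15, 10)→(8, 11): d=(-7,1) right/bottom  bias=-1
  edge (8, 11)→(22, 6): d=(14,-5) top-left  bias=+0
  edge (22, 6)→(15, 10): d=(-7,4) right/bottom  bias=-1
    (7,4)@(15, 9): e=[7,7,7] → X
    (8,4)@(17, 9): e=[5,17,-1] → .
    (7,5)@(15, 11): e=[-7,35,-7] → .
  covered (1 px):
    . . . . . . . . . . . .
    . . . . . . . . . . . .
    . . . . . . . . . . . .
    . . . . . . . . . . . .
    . . . . . . . X . . . .
    . . . . . . . . . . . .
    . . . . . . . . . . . .
T1:
  2·area = 136
  edge (0, 8)→(10, 2): d=(10,-6) top-left  bias=+0
  edge (10, 2)→(16, 12): d=(6,10) right/bottom  bias=-1
  edge (16, 12)→(0, 8): d=(-16,-4) top-left  bias=+0
    (4,1)@(9, 3): e=[4,16,116] → X
    (5,1)@(11, 3): e=[16,-4,124] → .
    (2,2)@(5, 5): e=[0,68,68] → X  [on edge]
    (3,2)@(7, 5): e=[12,48,76] → X
    (5,2)@(11, 5): e=[36,8,92] → X
    (6,2)@(13, 5): e=[48,-12,100] → .
    (1,3)@(3, 7): e=[8,100,28] → X
    (6,3)@(13, 7): e=[68,0,68] → .  [on edge]
    (1,4)@(3, 9): e=[28,112,-4] → .
    (2,4)@(5, 9): e=[40,92,4] → X
    (6,4)@(13, 9): e=[88,12,36] → X
    (7,4)@(15, 9): e=[100,-8,44] → .
  covered (17 px):
    . . . . . . . . . . . .
    . . . . X . . . . . . .
    . . X X X X . . . . . .
    . X X X X X . . . . . .
    . . X X X X X . . . . .
    . . . . . . X X . . . .
    . . . . . . . . . . . .
T2:
  2·area = 15
  edge (8, 11)→(2, 8): d=(-6,-3) top-left  bias=+0
  edge (2, 8)→(1, 5): d=(-1,-3) top-left  bias=+0
  edge (1, 5)→(8, 11): d=(7,6) right/bottom  bias=-1
    (0,2)@(1, 5): e=[15,0,0] → .  [on edge]
    (1,3)@(3, 7): e=[9,4,2] → X
    (2,3)@(5, 7): e=[15,10,-10] → .
    (1,4)@(3, 9): e=[-3,2,16] → .
    (2,4)@(5, 9): e=[3,8,4] → X
    (3,4)@(7, 9): e=[9,14,-8] → .
    (1,5)@(3, 11): e=[-15,0,30] → .  [on edge]
    (2,5)@(5, 11): e=[-9,6,18] → .
  covered (2 px):
    . . . . . . . . . . . .
    . . . . . . . . . . . .
    . . . . . . . . . . . .
    . X . . . . . . . . . .
    . . X . . . . . . . . .
    . . . . . . . . . . . .
    . . . . . . . . . . . .

Result: 20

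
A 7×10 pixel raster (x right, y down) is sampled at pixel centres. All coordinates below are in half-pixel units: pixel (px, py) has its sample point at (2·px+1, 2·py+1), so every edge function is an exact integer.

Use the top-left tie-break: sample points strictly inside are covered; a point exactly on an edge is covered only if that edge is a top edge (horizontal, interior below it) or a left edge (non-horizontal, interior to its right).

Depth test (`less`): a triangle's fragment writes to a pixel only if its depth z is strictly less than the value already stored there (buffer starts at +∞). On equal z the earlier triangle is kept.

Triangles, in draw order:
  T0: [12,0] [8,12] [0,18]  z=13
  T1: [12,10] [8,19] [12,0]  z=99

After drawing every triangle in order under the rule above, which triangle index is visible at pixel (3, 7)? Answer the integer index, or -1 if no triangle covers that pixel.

T0:
  2·area = 72
  edge (12, 0)→(8, 12): d=(-4,12) right/bottom  bias=-1
  edge (8, 12)→(0, 18): d=(-8,6) right/bottom  bias=-1
  edge (0, 18)→(12, 0): d=(12,-18) top-left  bias=+0
    (5,1)@(11, 3): e=[0,54,18] → .  [on edge]
    (4,2)@(9, 5): e=[16,50,6] → X
    (5,2)@(11, 5): e=[-8,38,42] → .
    (4,3)@(9, 7): e=[8,34,30] → X
    (5,3)@(11, 7): e=[-16,22,66] → .
    (3,4)@(7, 9): e=[24,30,18] → X
    (4,4)@(9, 9): e=[0,18,54] → .  [on edge]
    (2,5)@(5, 11): e=[40,26,6] → X
    (4,5)@(9, 11): e=[-8,2,78] → .
    (2,6)@(5, 13): e=[32,10,30] → X
    (3,6)@(7, 13): e=[8,-2,66] → .
    (1,7)@(3, 15): e=[48,6,18] → X
    (3,7)@(7, 15): e=[0,-18,90] → .  [on edge]
  covered (8 px):
    . . . . . . .
    . . . . . . .
    . . . . X . .
    . . . . X . .
    . . . X . . .
    . . X X . . .
    . . X . . . .
    . X . . . . .
    X . . . . . .
    . . . . . . .
T1:
  2·area = 40
  edge (12, 10)→(8, 19): d=(-4,9) right/bottom  bias=-1
  edge (8, 19)→(12, 0): d=(4,-19) top-left  bias=+0
  edge (12, 0)→(12, 10): d=(0,10) right/bottom  bias=-1
    (5,2)@(11, 5): e=[29,1,10] → X
    (6,2)@(13, 5): e=[11,39,-10] → .
    (5,3)@(11, 7): e=[21,9,10] → X
    (6,3)@(13, 7): e=[3,47,-10] → .
    (5,4)@(11, 9): e=[13,17,10] → X
    (6,4)@(13, 9): e=[-5,55,-10] → .
    (5,5)@(11, 11): e=[5,25,10] → X
    (6,5)@(13, 11): e=[-13,63,-10] → .
    (5,6)@(11, 13): e=[-3,33,10] → .
    (4,7)@(9, 15): e=[7,3,30] → X
    (5,7)@(11, 15): e=[-11,41,10] → .
    (4,8)@(9, 17): e=[-1,11,30] → .
  covered (5 px):
    . . . . . . .
    . . . . . . .
    . . . . . X .
    . . . . . X .
    . . . . . X .
    . . . . . X .
    . . . . . . .
    . . . . X . .
    . . . . . . .
    . . . . . . .

Z-buffer (winner per pixel, '.' = empty):
  . . . . . . .
  . . . . . . .
  . . . . 0 1 .
  . . . . 0 1 .
  . . . 0 . 1 .
  . . 0 0 . 1 .
  . . 0 . . . .
  . 0 . . 1 . .
  0 . . . . . .
  . . . . . . .

Final: -1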